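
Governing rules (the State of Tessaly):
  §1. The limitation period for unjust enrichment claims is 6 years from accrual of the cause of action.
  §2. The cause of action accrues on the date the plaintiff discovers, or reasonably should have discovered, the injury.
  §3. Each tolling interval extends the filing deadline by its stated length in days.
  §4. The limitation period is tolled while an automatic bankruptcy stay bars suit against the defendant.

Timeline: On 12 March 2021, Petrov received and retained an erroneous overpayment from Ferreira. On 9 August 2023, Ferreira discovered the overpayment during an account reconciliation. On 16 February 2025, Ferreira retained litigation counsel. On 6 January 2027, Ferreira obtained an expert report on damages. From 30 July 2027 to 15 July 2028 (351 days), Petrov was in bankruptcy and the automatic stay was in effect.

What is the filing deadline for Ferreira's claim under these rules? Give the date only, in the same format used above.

Under the discovery rule, the claim accrued on 9 August 2023, when Ferreira discovered the injury — not on the 12 March 2021 date of the underlying act.
6 years from 9 August 2023 is 9 August 2029.
The period was tolled for 351 days by the automatic bankruptcy stay (30 July 2027 to 15 July 2028), pushing the deadline to 26 July 2030.
The other events in the timeline have no effect on the limitation period under the stated rules.

26 July 2030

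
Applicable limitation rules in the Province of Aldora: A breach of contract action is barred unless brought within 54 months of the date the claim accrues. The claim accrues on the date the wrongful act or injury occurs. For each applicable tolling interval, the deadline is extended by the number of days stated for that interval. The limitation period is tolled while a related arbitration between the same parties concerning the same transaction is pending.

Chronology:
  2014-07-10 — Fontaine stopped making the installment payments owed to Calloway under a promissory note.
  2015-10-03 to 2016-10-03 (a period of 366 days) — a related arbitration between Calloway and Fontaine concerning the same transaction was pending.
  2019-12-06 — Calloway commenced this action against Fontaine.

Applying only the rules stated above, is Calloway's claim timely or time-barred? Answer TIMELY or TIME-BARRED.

TIMELY

The limitation period began to run on 2014-07-10.
54 months from 2014-07-10 is 2019-01-10.
The period was tolled for 366 days by the pending related arbitration (2015-10-03 to 2016-10-03), pushing the deadline to 2020-01-11.
The 2019-12-06 filing precedes the 2020-01-11 deadline; the claim is timely.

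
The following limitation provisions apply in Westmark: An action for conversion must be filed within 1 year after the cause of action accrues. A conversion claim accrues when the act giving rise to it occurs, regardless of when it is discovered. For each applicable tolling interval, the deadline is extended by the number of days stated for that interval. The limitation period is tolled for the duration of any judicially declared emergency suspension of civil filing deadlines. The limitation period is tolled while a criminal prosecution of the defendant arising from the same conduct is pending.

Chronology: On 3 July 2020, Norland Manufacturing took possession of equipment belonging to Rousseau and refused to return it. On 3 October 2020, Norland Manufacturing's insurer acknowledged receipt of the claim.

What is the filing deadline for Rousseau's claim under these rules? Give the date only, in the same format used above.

The claim accrued on 3 July 2020, when the wrongful act occurred.
1 year from 3 July 2020 is 3 July 2021.
Nothing else in the chronology tolls or restarts the period.

3 July 2021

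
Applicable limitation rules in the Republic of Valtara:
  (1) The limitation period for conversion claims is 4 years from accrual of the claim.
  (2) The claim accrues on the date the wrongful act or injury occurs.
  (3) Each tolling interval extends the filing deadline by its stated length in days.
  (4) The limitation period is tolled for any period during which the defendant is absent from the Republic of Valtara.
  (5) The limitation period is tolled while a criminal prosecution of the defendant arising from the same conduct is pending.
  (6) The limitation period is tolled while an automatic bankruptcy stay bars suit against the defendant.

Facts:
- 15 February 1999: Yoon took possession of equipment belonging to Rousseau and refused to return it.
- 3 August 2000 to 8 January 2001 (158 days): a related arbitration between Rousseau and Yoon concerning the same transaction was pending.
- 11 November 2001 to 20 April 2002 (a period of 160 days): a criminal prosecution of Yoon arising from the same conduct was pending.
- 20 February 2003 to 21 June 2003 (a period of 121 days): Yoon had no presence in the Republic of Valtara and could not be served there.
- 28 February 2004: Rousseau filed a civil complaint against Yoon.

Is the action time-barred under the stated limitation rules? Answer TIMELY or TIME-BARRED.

TIME-BARRED

The claim accrued on 15 February 1999, the date of the act.
The untolled deadline — 4 years after 15 February 1999 — is 15 February 2003.
Because the pending criminal prosecution ran from 11 November 2001 to 20 April 2002, the deadline is extended by 160 days to 25 July 2003.
Because the defendant's absence from the jurisdiction ran from 20 February 2003 to 21 June 2003, the deadline is extended by 121 days to 23 November 2003.
The pending related arbitration from 3 August 2000 to 8 January 2001 does not toll the period, because no stated rule makes a pending arbitration a tolling event.
Rousseau filed on 28 February 2004, after the 23 November 2003 deadline, so the action is time-barred.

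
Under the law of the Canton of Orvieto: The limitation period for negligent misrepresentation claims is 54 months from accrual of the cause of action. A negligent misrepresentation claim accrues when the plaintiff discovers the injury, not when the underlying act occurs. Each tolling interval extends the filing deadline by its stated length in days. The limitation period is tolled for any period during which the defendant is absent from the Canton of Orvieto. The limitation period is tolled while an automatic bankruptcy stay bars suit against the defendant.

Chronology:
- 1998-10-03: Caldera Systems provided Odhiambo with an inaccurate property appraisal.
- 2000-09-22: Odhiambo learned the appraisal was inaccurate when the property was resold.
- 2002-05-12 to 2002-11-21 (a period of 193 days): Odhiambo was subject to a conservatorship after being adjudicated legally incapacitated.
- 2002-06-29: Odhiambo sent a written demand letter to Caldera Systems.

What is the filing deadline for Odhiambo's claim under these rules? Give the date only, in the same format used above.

Accrual is tied to discovery, so the period began on 2000-09-22 rather than on 1998-10-03 when the act occurred.
Adding the 54 months base period to 2000-09-22 gives a deadline of 2005-03-22, before any tolling.
The plaintiff's legal incapacity from 2002-05-12 to 2002-11-21 does not toll the period, because no stated rule makes the plaintiff's incapacity a tolling event.
Nothing else in the chronology tolls or restarts the period.

2005-03-22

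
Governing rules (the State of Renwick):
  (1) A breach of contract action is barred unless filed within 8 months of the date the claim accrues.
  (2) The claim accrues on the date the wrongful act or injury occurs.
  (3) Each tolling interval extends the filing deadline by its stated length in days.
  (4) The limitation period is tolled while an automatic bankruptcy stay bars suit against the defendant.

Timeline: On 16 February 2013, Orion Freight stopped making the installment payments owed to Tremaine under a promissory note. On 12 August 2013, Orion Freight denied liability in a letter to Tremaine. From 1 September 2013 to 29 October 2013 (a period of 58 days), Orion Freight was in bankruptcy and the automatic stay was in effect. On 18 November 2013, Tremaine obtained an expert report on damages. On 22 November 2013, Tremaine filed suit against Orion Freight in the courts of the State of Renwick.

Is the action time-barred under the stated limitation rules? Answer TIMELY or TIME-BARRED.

TIMELY

The limitation period began to run on 16 February 2013.
8 months from 16 February 2013 is 16 October 2013.
The period was tolled for 58 days by the automatic bankruptcy stay (1 September 2013 to 29 October 2013), pushing the deadline to 13 December 2013.
The other events in the timeline have no effect on the limitation period under the stated rules.
Filing on 22 November 2013 beat the 13 December 2013 deadline — the action is timely.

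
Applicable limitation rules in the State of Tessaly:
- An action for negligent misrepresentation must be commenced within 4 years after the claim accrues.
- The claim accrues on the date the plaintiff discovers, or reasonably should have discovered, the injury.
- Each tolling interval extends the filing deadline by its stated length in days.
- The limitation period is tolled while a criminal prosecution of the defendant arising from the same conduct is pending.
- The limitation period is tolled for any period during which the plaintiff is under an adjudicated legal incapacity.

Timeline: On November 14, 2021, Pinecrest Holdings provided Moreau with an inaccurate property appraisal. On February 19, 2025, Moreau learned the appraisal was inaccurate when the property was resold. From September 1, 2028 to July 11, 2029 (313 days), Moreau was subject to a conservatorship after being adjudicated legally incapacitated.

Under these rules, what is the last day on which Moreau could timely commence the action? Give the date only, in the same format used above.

December 29, 2029

The claim did not accrue until Moreau discovered the injury on February 19, 2025; the November 14, 2021 act date does not start the clock under the stated rule.
Adding the 4 years base period to February 19, 2025 gives a deadline of February 19, 2029, before any tolling.
The period was tolled for 313 days by the plaintiff's legal incapacity (September 1, 2028 to July 11, 2029), pushing the deadline to December 29, 2029.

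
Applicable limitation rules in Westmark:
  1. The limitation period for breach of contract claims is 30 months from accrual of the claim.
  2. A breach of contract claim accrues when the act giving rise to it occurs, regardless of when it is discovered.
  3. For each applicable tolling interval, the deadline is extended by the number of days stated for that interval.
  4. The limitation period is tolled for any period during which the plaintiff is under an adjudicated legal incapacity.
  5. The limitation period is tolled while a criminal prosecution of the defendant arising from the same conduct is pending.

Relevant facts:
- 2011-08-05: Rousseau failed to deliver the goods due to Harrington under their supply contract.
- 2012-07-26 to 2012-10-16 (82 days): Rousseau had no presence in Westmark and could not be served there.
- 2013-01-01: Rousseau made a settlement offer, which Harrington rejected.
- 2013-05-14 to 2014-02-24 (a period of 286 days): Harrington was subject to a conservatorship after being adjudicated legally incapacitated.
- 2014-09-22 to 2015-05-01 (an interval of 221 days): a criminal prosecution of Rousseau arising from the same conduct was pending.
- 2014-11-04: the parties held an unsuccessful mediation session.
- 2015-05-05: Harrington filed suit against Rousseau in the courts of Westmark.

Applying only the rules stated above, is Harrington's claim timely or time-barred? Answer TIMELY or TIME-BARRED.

TIMELY

The limitation period began to run on 2011-08-05.
The untolled deadline — 30 months after 2011-08-05 — is 2014-02-05.
The period was tolled for 286 days by the plaintiff's legal incapacity (2013-05-14 to 2014-02-24), pushing the deadline to 2014-11-18.
Because the pending criminal prosecution ran from 2014-09-22 to 2015-05-01, the deadline is extended by 221 days to 2015-06-27.
The defendant's absence from the jurisdiction from 2012-07-26 to 2012-10-16 does not toll the period, because no stated rule makes the defendant's absence a tolling event.
Nothing else in the chronology tolls or restarts the period.
Filing on 2015-05-05 beat the 2015-06-27 deadline — the action is timely.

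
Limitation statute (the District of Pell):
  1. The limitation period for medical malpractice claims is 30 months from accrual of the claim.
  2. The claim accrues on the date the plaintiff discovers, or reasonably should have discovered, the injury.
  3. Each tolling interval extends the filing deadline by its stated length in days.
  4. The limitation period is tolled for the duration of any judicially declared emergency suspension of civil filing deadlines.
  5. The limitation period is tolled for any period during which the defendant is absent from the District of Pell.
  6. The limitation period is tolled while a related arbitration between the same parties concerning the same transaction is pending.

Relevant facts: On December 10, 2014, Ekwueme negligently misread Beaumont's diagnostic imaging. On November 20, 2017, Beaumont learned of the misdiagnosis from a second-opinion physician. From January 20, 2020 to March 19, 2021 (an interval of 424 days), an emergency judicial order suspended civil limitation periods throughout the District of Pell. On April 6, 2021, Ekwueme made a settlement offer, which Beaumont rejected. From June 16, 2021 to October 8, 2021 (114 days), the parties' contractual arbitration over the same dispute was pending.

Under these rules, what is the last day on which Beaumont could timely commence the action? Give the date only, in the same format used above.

Accrual is tied to discovery, so the period began on November 20, 2017 rather than on December 10, 2014 when the act occurred.
The untolled deadline — 30 months after November 20, 2017 — is May 20, 2020.
Because the emergency suspension of filing deadlines ran from January 20, 2020 to March 19, 2021, the deadline is extended by 424 days to July 18, 2021.
The pending related arbitration from June 16, 2021 to October 8, 2021 tolled the period for 114 days, extending the deadline to November 9, 2021.
Nothing else in the chronology tolls or restarts the period.

November 9, 2021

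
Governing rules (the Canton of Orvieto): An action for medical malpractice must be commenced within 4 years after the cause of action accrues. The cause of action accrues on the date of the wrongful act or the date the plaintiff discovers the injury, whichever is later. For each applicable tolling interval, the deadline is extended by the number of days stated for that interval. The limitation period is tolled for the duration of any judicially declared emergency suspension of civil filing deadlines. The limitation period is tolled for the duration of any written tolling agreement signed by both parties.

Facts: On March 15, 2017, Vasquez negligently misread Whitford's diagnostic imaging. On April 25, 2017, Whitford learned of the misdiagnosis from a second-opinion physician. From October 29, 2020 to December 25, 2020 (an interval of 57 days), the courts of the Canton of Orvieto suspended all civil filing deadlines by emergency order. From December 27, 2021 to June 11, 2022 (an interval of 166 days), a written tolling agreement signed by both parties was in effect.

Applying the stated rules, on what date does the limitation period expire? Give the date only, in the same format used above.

June 21, 2021

Because discovery on April 25, 2017 post-dates the March 15, 2017 act, accrual under the later-of rule falls on April 25, 2017.
4 years from April 25, 2017 is April 25, 2021.
The emergency suspension of filing deadlines from October 29, 2020 to December 25, 2020 tolled the period for 57 days, extending the deadline to June 21, 2021.
The written tolling agreement starting December 27, 2021 came too late — the period had run on June 21, 2021 — and so does not extend the deadline.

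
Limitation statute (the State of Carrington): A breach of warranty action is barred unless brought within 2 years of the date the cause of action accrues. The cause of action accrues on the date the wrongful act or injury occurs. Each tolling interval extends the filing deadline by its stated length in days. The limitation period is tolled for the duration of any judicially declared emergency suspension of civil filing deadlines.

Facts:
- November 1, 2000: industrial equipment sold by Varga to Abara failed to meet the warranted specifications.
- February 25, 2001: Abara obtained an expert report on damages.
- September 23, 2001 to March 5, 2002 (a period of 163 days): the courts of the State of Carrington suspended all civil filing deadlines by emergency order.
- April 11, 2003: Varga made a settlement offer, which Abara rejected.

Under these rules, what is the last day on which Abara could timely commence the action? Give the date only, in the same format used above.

The cause of action accrued on November 1, 2000, the date of the act.
Adding the 2 years base period to November 1, 2000 gives a deadline of November 1, 2002, before any tolling.
The emergency suspension of filing deadlines from September 23, 2001 to March 5, 2002 tolled the period for 163 days, extending the deadline to April 13, 2003.
None of the other events listed affects the running of the period under the stated rules.

April 13, 2003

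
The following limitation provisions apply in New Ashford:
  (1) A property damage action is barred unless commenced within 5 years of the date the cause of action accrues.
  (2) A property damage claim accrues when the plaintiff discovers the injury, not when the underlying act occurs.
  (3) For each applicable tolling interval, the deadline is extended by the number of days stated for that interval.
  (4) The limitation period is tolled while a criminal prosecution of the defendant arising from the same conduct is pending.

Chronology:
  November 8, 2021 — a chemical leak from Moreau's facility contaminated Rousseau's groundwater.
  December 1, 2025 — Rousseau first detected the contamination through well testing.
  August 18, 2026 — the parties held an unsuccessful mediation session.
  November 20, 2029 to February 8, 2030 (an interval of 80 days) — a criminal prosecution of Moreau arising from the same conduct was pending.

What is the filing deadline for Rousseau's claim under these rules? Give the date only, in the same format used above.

Accrual is tied to discovery, so the period began on December 1, 2025 rather than on November 8, 2021 when the act occurred.
5 years from December 1, 2025 is December 1, 2030.
The period was tolled for 80 days by the pending criminal prosecution (November 20, 2029 to February 8, 2030), pushing the deadline to February 19, 2031.
None of the other events listed affects the running of the period under the stated rules.

February 19, 2031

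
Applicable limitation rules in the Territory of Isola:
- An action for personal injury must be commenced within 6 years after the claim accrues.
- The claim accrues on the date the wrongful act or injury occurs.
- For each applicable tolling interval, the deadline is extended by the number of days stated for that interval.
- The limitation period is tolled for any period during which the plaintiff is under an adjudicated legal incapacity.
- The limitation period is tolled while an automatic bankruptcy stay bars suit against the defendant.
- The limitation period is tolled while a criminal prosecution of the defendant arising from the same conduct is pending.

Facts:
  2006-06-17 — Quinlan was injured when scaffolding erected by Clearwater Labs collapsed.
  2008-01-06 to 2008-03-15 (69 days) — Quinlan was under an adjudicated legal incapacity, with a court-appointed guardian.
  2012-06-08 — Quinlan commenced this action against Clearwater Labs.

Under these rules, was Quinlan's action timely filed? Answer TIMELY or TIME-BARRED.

TIMELY

The claim accrued on 2006-06-17, when the wrongful act occurred.
Adding the 6 years base period to 2006-06-17 gives a deadline of 2012-06-17, before any tolling.
The plaintiff's legal incapacity from 2008-01-06 to 2008-03-15 tolled the period for 69 days, extending the deadline to 2012-08-25.
Quinlan filed on 2012-06-08, before the 2012-08-25 deadline, so the action is timely.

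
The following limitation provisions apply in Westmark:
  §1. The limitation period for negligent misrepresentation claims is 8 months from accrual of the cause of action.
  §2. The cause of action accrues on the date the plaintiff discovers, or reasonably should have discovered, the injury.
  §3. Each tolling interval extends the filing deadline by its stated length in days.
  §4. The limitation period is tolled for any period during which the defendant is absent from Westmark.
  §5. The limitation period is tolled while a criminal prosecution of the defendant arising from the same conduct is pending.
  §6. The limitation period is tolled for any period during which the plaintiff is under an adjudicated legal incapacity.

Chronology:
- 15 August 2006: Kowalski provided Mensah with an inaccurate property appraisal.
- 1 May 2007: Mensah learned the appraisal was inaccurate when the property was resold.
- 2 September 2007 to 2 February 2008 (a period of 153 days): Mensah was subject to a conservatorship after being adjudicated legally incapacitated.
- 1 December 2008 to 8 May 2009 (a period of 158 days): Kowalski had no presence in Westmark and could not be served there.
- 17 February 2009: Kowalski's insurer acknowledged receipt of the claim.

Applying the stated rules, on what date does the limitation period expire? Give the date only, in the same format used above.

2 June 2008

The claim did not accrue until Mensah discovered the injury on 1 May 2007; the 15 August 2006 act date does not start the clock under the stated rule.
8 months from 1 May 2007 is 1 January 2008.
Because the plaintiff's legal incapacity ran from 2 September 2007 to 2 February 2008, the deadline is extended by 153 days to 2 June 2008.
By the time the defendant's absence from the jurisdiction began on 1 December 2008, the limitation period had already expired on 2 June 2008; that interval cannot revive it.
Nothing else in the chronology tolls or restarts the period.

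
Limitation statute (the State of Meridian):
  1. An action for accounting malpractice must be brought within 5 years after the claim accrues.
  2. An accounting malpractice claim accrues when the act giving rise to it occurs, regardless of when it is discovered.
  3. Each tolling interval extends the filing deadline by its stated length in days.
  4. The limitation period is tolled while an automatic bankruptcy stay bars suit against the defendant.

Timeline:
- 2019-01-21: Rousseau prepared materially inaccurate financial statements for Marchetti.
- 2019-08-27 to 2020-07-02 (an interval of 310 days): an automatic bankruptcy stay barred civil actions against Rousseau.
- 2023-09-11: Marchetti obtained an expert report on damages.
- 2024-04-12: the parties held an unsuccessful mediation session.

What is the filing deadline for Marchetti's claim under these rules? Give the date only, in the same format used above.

The limitation period began to run on 2019-01-21.
5 years from 2019-01-21 is 2024-01-21.
Because the automatic bankruptcy stay ran from 2019-08-27 to 2020-07-02, the deadline is extended by 310 days to 2024-11-26.
The other events in the timeline have no effect on the limitation period under the stated rules.

2024-11-26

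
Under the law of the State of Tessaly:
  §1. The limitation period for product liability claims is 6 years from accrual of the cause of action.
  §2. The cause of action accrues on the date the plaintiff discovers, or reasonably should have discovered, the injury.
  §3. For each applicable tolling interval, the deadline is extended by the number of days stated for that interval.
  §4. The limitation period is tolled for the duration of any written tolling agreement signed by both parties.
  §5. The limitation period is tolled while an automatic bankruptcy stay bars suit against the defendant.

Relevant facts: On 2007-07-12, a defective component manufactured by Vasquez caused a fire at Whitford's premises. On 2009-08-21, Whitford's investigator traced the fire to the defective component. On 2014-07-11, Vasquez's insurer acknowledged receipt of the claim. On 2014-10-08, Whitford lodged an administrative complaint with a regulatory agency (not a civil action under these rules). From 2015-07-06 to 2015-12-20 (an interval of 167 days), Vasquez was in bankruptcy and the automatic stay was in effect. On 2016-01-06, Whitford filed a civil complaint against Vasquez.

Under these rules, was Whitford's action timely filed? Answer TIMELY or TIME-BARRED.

TIMELY

Accrual is tied to discovery, so the period began on 2009-08-21 rather than on 2007-07-12 when the act occurred.
6 years from 2009-08-21 is 2015-08-21.
Because the automatic bankruptcy stay ran from 2015-07-06 to 2015-12-20, the deadline is extended by 167 days to 2016-02-04.
None of the other events listed affects the running of the period under the stated rules.
The 2016-01-06 filing precedes the 2016-02-04 deadline; the claim is timely.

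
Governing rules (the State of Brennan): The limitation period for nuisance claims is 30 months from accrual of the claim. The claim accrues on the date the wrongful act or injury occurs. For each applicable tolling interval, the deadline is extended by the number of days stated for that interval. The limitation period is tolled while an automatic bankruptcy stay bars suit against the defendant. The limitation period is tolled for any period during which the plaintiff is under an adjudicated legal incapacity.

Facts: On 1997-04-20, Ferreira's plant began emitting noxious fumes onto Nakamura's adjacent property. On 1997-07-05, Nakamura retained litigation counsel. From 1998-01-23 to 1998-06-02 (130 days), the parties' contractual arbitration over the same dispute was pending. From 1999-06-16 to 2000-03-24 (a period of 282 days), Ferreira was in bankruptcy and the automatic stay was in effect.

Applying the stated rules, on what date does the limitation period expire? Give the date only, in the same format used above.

The claim accrued on 1997-04-20, the date of the act.
The untolled deadline — 30 months after 1997-04-20 — is 1999-10-20.
The period was tolled for 282 days by the automatic bankruptcy stay (1999-06-16 to 2000-03-24), pushing the deadline to 2000-07-28.
Although a pending arbitration ran from 1998-01-23 to 1998-06-02, the stated rules do not make that a tolling event, so it is disregarded.
None of the other events listed affects the running of the period under the stated rules.

2000-07-28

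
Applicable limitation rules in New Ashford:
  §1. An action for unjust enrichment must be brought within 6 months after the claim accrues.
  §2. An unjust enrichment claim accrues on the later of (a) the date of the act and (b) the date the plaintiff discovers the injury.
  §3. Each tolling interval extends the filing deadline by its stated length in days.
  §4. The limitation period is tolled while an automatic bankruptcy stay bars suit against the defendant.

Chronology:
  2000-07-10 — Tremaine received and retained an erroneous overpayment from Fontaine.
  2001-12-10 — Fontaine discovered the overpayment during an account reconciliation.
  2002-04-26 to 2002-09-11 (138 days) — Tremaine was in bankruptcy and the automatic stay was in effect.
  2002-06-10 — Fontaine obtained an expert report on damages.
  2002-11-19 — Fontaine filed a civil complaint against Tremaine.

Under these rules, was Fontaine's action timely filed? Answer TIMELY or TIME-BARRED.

The claim accrued on 2001-12-10 — the later of the 2000-07-10 act and the 2001-12-10 discovery.
The untolled deadline — 6 months after 2001-12-10 — is 2002-06-10.
Because the automatic bankruptcy stay ran from 2002-04-26 to 2002-09-11, the deadline is extended by 138 days to 2002-10-26.
Nothing else in the chronology tolls or restarts the period.
Fontaine filed on 2002-11-19, after the 2002-10-26 deadline, so the action is time-barred.

TIME-BARRED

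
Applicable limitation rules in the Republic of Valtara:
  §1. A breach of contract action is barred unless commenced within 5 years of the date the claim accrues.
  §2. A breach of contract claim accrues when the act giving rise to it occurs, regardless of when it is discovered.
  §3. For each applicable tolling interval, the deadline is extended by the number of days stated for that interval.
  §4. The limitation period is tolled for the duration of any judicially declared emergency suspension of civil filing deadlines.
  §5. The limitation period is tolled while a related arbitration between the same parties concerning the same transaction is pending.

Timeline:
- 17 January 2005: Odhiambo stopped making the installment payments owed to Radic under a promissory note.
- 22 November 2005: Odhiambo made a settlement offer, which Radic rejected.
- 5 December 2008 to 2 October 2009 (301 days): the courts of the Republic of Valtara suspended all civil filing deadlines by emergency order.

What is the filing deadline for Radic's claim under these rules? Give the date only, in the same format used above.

The claim accrued on 17 January 2005, the date of the act.
The untolled deadline — 5 years after 17 January 2005 — is 17 January 2010.
The emergency suspension of filing deadlines from 5 December 2008 to 2 October 2009 tolled the period for 301 days, extending the deadline to 14 November 2010.
The other events in the timeline have no effect on the limitation period under the stated rules.

14 November 2010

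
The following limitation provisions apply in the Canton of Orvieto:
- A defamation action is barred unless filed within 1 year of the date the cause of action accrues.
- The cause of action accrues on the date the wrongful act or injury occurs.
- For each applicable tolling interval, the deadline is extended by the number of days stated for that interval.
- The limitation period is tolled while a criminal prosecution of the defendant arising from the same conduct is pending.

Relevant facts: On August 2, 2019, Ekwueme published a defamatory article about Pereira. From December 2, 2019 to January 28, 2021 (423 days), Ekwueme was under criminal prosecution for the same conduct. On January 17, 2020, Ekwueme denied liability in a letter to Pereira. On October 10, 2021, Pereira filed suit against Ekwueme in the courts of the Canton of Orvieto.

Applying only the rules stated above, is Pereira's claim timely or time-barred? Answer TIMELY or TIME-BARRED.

The cause of action accrued on August 2, 2019, the date of the act.
1 year from August 2, 2019 is August 2, 2020.
Because the pending criminal prosecution ran from December 2, 2019 to January 28, 2021, the deadline is extended by 423 days to September 29, 2021.
Nothing else in the chronology tolls or restarts the period.
Filing on October 10, 2021 missed the September 29, 2021 deadline — the action is time-barred.

TIME-BARRED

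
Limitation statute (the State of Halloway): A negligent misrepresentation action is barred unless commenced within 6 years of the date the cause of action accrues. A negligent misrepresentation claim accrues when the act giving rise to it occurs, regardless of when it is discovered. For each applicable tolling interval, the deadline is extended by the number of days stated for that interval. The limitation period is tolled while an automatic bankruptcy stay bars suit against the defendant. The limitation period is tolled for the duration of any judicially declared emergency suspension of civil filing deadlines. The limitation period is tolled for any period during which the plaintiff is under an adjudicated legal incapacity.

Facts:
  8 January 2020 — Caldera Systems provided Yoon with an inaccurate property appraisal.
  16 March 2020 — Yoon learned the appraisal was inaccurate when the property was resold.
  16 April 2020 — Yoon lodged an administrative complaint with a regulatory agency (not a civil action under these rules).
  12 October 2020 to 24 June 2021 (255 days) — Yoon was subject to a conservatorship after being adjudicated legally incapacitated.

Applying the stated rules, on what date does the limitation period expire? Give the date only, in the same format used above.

20 September 2026

The claim accrued on 8 January 2020, when the wrongful act occurred; under the stated occurrence rule the 16 March 2020 discovery does not delay accrual.
Adding the 6 years base period to 8 January 2020 gives a deadline of 8 January 2026, before any tolling.
The period was tolled for 255 days by the plaintiff's legal incapacity (12 October 2020 to 24 June 2021), pushing the deadline to 20 September 2026.
The other events in the timeline have no effect on the limitation period under the stated rules.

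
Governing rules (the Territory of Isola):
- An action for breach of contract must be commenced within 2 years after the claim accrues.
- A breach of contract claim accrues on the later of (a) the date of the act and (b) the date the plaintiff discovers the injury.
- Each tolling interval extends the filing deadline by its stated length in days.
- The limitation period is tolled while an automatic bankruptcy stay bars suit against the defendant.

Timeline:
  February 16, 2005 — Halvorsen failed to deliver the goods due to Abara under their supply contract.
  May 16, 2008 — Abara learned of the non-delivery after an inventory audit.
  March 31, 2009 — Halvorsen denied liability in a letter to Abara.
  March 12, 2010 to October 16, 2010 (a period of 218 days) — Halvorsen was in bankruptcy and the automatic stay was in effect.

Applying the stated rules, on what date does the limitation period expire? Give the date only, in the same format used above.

Taking the later of the act (February 16, 2005) and discovery (May 16, 2008), the claim accrued on May 16, 2008.
2 years from May 16, 2008 is May 16, 2010.
The automatic bankruptcy stay from March 12, 2010 to October 16, 2010 tolled the period for 218 days, extending the deadline to December 20, 2010.
Nothing else in the chronology tolls or restarts the period.

December 20, 2010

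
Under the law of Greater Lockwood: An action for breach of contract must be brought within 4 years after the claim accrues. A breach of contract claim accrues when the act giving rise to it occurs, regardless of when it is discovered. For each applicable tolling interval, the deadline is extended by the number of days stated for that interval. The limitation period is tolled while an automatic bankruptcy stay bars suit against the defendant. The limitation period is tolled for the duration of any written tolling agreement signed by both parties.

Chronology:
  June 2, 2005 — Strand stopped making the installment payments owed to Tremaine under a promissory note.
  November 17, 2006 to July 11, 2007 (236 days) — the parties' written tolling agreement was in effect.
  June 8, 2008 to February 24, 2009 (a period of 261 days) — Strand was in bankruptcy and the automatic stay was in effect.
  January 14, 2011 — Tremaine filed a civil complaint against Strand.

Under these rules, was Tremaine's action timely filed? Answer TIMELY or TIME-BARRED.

The claim accrued on June 2, 2005, the date of the act.
4 years from June 2, 2005 is June 2, 2009.
The written tolling agreement from November 17, 2006 to July 11, 2007 tolled the period for 236 days, extending the deadline to January 24, 2010.
The automatic bankruptcy stay from June 8, 2008 to February 24, 2009 tolled the period for 261 days, extending the deadline to October 12, 2010.
Tremaine filed on January 14, 2011, after the October 12, 2010 deadline, so the action is time-barred.

TIME-BARRED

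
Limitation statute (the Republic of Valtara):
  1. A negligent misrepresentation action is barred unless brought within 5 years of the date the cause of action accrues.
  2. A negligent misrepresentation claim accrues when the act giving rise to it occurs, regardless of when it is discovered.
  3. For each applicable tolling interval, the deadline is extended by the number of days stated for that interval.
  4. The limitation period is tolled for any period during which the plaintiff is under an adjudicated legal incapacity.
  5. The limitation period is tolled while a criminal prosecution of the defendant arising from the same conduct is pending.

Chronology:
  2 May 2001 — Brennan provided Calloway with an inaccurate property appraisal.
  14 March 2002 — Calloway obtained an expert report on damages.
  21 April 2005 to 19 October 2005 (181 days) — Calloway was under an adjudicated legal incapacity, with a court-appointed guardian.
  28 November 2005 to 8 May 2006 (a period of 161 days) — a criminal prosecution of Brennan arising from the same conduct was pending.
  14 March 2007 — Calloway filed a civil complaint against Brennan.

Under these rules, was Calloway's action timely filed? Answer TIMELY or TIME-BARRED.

The claim accrued on 2 May 2001, when the wrongful act occurred.
5 years from 2 May 2001 is 2 May 2006.
The period was tolled for 181 days by the plaintiff's legal incapacity (21 April 2005 to 19 October 2005), pushing the deadline to 30 October 2006.
Because the pending criminal prosecution ran from 28 November 2005 to 8 May 2006, the deadline is extended by 161 days to 9 April 2007.
The other events in the timeline have no effect on the limitation period under the stated rules.
Calloway filed on 14 March 2007, before the 9 April 2007 deadline, so the action is timely.

TIMELY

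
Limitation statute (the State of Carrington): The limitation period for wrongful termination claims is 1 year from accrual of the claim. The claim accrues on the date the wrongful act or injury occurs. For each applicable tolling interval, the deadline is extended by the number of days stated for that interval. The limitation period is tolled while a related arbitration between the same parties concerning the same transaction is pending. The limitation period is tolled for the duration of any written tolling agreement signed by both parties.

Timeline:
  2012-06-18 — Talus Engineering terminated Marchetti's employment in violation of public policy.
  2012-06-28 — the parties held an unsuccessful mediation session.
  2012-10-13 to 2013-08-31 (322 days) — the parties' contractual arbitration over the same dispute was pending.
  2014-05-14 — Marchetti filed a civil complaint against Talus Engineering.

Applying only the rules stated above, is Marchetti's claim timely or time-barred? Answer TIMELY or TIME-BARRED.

The limitation period began to run on 2012-06-18.
1 year from 2012-06-18 is 2013-06-18.
Because the pending related arbitration ran from 2012-10-13 to 2013-08-31, the deadline is extended by 322 days to 2014-05-06.
The other events in the timeline have no effect on the limitation period under the stated rules.
Marchetti filed on 2014-05-14, after the 2014-05-06 deadline, so the action is time-barred.

TIME-BARRED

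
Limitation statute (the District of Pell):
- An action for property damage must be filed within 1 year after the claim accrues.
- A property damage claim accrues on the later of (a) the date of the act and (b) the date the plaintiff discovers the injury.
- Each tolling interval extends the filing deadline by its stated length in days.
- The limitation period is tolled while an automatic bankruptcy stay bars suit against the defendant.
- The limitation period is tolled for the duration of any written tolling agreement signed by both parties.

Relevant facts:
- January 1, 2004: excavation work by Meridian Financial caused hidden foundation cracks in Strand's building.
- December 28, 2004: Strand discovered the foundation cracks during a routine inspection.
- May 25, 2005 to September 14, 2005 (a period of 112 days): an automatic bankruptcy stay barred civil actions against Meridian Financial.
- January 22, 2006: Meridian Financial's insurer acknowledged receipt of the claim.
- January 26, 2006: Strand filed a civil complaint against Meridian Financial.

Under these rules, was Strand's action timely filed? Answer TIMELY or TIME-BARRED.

Because discovery on December 28, 2004 post-dates the January 1, 2004 act, accrual under the later-of rule falls on December 28, 2004.
Adding the 1 year base period to December 28, 2004 gives a deadline of December 28, 2005, before any tolling.
Because the automatic bankruptcy stay ran from May 25, 2005 to September 14, 2005, the deadline is extended by 112 days to April 19, 2006.
None of the other events listed affects the running of the period under the stated rules.
Filing on January 26, 2006 beat the April 19, 2006 deadline — the action is timely.

TIMELY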